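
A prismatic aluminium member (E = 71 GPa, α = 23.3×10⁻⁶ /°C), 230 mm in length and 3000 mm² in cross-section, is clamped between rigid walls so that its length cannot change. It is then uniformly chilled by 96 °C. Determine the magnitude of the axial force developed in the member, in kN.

P ≈ 476 kN (tensile)

With zero net strain, σ = E·αΔT = 71 GPa × 23.3×10⁻⁶ × 96 = 158.8 MPa.
Axial force P = σA = 158.8 × 3000 = 476400 N = 476.4 kN, tensile.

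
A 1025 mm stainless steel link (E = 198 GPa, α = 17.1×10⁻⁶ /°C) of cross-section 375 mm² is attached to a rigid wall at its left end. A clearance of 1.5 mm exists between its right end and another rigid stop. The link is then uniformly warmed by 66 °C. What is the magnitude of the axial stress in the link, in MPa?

If the wall were absent the link would grow by αΔT L = 17.1×10⁻⁶ × 66 × 1025 = 1.157 mm.
This is smaller than the 1.5 mm clearance, so the link expands freely without reaching the stop — the stress is zero.

σ ≈ 0 MPa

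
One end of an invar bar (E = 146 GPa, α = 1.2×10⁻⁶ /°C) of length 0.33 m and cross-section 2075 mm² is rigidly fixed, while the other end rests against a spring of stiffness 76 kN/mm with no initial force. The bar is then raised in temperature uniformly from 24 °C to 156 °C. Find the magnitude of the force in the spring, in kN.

P ≈ 3.67 kN

The unrestrained thermal change is αΔT L = 1.2×10⁻⁶ × 132 × 330 = 0.05227 mm.
With a force P in the spring, the elastic change of the bar is PL/(AE) and that of the spring is P/k; compatibility requires their sum to equal δ_free.
So P = δ_free / [L/(AE) + 1/k] = 0.05227 / [ 330/(2075×146×10³) + 1/(76×10³) ].
P = 0.05227 / 1.425×10⁻⁵ = 3669 N.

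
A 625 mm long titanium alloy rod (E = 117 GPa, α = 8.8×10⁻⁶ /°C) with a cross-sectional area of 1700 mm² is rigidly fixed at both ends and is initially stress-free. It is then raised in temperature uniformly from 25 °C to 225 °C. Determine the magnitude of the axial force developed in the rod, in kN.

P ≈ 350 kN (compressive)

Full restraint means ε = 0, so the stress is σ = EαΔT = 117×10³ × 8.8×10⁻⁶ × 200 = 205.9 MPa.
Then P = σA = 205.9 × 1700 mm² = 350.1 kN, compressive.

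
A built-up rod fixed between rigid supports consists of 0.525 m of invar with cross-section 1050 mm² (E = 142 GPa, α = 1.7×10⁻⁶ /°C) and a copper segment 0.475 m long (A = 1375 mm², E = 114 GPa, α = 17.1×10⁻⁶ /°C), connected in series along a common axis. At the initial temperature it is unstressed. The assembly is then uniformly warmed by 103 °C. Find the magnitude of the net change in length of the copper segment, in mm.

|ΔL| ≈ 0.407 mm

If the supports were absent, the total length change would be Σ αᵢΔT Lᵢ = 1.7×10⁻⁶×103×525 + 17.1×10⁻⁶×103×475 = 0.9285 mm.
The rigid supports impose zero overall length change; the single axial force P common to all segments must satisfy P Σ Lᵢ/(AᵢEᵢ) = δ_free.
Σ Lᵢ/(AᵢEᵢ) = 525/(1050×142×10³) + 475/(1375×114×10³) = 6.551×10⁻⁶ mm/N.
So P = 0.9285 / 6.551×10⁻⁶ = 141.7 kN, compressive.
For the copper segment, free thermal change = 17.1×10⁻⁶×103×475 = 0.8366 mm and elastic change from P = 141700×475/(1375×114×10³) = 0.4295 mm; these oppose, so the net change is 0.407 mm (segment lengthens).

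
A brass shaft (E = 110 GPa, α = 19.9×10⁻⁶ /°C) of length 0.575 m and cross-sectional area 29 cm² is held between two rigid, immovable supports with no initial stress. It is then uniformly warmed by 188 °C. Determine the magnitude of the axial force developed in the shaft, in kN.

P ≈ 1190 kN (compressive)

Full restraint means ε = 0, so the stress is σ = EαΔT = 110×10³ × 19.9×10⁻⁶ × 188 = 411.5 MPa.
P = AEαΔT = 2900 × 110×10³ × 19.9×10⁻⁶ × 188 = 1193 kN (compressive).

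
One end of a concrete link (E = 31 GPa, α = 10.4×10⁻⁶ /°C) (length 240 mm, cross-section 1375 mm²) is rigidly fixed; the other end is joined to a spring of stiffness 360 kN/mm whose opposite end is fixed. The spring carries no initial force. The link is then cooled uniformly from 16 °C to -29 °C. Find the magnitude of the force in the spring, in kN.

Free thermal contraction: δ_free = αΔT L = 10.4×10⁻⁶ × 45 × 240 = 0.1123 mm.
Let P be the tensile force in the spring. The link extends elastically by PL/(AE) and the spring stretches by P/k; together these equal δ_free.
So P = δ_free / [L/(AE) + 1/k] = 0.1123 / [ 240/(1375×31×10³) + 1/(360×10³) ].
P = 0.1123 / 8.408×10⁻⁶ = 13360 N.

P ≈ 13.4 kN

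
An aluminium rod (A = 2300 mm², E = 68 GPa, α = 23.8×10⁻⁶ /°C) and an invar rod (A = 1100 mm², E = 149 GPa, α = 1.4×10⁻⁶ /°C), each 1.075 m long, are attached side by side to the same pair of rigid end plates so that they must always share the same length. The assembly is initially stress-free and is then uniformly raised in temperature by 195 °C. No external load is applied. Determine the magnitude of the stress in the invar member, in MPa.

σ ≈ 318 MPa (tensile)

Equilibrium of a rigid end plate with no external load gives equal and opposite internal forces ±P in the two members. Since α_{aluminium} > α_{invar}, heating drives the aluminium into compression and the invar into tension.
Setting the final lengths equal and cancelling L: (α₁ − α₂)ΔT = P/(A₁E₁) + P/(A₂E₂).
|α₁ − α₂|·ΔT = 22.4×10⁻⁶ × 195 = 0.004368.
1/(A₁E₁) + 1/(A₂E₂) = 1/(2300×68×10³) + 1/(1100×149×10³) = 1.25×10⁻⁸ N⁻¹.
So P = 0.004368 / 1.25×10⁻⁸ = 349.6 kN.
σ_{invar} = P/A₂ = 349600/1100 = 317.8 MPa, tensile.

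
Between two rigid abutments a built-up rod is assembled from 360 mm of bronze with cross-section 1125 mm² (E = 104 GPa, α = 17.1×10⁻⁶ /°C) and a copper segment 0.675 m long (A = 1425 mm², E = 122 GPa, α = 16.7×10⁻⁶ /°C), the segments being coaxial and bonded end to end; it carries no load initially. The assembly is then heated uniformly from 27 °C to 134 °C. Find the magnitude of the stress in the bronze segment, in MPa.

Free thermal expansion of the whole bar: Σ αᵢΔT Lᵢ = 17.1×10⁻⁶×107×360 + 16.7×10⁻⁶×107×675 = 1.865 mm.
The rigid supports impose zero overall length change; the single axial force P common to all segments must satisfy P Σ Lᵢ/(AᵢEᵢ) = δ_free.
Σ Lᵢ/(AᵢEᵢ) = 360/(1125×104×10³) + 675/(1425×122×10³) = 6.96×10⁻⁶ mm/N.
Hence P = δ_free / Σ(L/AE) = 1.865/6.96×10⁻⁶ = 268 kN (compressive).
σ_{bronze} = P / A = 268000 / 1125 = 238.2 MPa.

σ ≈ 238 MPa (compressive)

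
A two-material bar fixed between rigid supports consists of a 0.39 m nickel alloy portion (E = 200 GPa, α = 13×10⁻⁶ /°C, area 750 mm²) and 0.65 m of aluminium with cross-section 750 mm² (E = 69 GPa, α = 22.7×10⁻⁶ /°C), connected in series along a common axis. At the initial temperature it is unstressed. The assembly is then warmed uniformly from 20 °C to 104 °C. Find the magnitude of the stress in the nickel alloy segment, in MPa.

σ ≈ 146 MPa (compressive)

Free thermal expansion of the whole bar: Σ αᵢΔT Lᵢ = 13×10⁻⁶×84×390 + 22.7×10⁻⁶×84×650 = 1.665 mm.
The rigid supports impose zero overall length change; the single axial force P common to all segments must satisfy P Σ Lᵢ/(AᵢEᵢ) = δ_free.
Σ Lᵢ/(AᵢEᵢ) = 390/(750×200×10³) + 650/(750×69×10³) = 1.516×10⁻⁵ mm/N.
P = 1.665 / 1.516×10⁻⁵ = 109800 N = 109.8 kN, compressive.
σ_{nickel alloy} = P / A = 109800 / 750 = 146.5 MPa.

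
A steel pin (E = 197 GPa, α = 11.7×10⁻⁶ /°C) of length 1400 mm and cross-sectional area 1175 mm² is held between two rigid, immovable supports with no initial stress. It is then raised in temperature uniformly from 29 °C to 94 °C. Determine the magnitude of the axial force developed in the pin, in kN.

With zero net strain, σ = E·αΔT = 197 GPa × 11.7×10⁻⁶ × 65 = 149.8 MPa.
Then P = σA = 149.8 × 1175 mm² = 176 kN, compressive.

P ≈ 176 kN (compressive)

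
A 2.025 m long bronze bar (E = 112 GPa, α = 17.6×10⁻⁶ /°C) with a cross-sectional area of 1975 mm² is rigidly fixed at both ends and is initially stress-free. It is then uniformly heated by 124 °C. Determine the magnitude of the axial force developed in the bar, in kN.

P ≈ 483 kN (compressive)

With zero net strain, σ = E·αΔT = 112 GPa × 17.6×10⁻⁶ × 124 = 244.4 MPa.
P = AEαΔT = 1975 × 112×10³ × 17.6×10⁻⁶ × 124 = 482.7 kN (compressive).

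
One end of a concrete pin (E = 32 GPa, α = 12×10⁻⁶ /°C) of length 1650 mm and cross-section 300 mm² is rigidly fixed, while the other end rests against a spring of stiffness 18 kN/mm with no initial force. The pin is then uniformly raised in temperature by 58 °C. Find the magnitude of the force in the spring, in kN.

P ≈ 5.05 kN

The unrestrained thermal change is αΔT L = 12×10⁻⁶ × 58 × 1650 = 1.148 mm.
Let P be the compressive force at the spring. The pin shortens elastically by PL/(AE) and the spring compresses by P/k; together these equal δ_free.
So P = δ_free / [L/(AE) + 1/k] = 1.148 / [ 1650/(300×32×10³) + 1/(18×10³) ].
P = 1.148 / 0.0002274 = 5049 N.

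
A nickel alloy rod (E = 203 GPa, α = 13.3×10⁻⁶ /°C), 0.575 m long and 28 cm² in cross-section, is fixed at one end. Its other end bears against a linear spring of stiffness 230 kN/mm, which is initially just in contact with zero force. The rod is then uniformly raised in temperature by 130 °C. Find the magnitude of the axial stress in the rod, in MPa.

Free thermal expansion: δ_free = αΔT L = 13.3×10⁻⁶ × 130 × 575 = 0.9942 mm.
With a force P in the spring, the elastic change of the rod is PL/(AE) and that of the spring is P/k; compatibility requires their sum to equal δ_free.
P [ L/(AE) + 1/k ] = δ_free → P [ 575/(2800×203×10³) + 1/(230×10³) ] = 0.9942.
P = 0.9942 / 5.359×10⁻⁶ = 185500 N.
σ = P/A = 185500/2800 = 66.25 MPa.

σ ≈ 66.2 MPa (compressive)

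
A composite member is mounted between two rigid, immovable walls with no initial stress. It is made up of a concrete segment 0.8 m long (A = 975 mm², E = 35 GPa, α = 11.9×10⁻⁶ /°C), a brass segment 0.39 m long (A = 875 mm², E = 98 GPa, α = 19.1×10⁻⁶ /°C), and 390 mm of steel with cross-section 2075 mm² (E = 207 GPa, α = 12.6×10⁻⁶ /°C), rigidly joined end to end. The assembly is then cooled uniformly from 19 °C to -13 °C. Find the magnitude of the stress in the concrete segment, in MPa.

σ ≈ 24.9 MPa (tensile)

Free thermal contraction of the whole bar: Σ αᵢΔT Lᵢ = 11.9×10⁻⁶×32×800 + 19.1×10⁻⁶×32×390 + 12.6×10⁻⁶×32×390 = 0.7003 mm.
The walls prevent any net length change, so an axial force P (same in every segment) develops. Compatibility: P · Σ Lᵢ/(AᵢEᵢ) = δ_free.
The series flexibility is Σ Lᵢ/(AᵢEᵢ) = 800/(975×35×10³) + 390/(875×98×10³) + 390/(2075×207×10³) = 2.89×10⁻⁵ mm/N.
Hence P = δ_free / Σ(L/AE) = 0.7003/2.89×10⁻⁵ = 24.23 kN (tensile).
σ_{concrete} = P / A = 24230 / 975 = 24.85 MPa.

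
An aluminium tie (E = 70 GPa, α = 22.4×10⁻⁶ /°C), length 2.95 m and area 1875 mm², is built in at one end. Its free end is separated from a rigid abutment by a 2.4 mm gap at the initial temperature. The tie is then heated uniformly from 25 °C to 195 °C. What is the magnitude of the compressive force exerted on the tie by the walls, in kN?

P ≈ 393 kN

If the wall were absent the tie would grow by αΔT L = 22.4×10⁻⁶ × 170 × 2950 = 11.23 mm.
After closing the 2.4 mm clearance, 11.23 − 2.4 = 8.834 mm of expansion remains to be suppressed by the wall.
So σ = E(δ_free − g)/L = 70×10³ × 8.834/2950 = 209.6 MPa.
Force on the wall = σA = 209.6 × 1875 mm² = 393 kN.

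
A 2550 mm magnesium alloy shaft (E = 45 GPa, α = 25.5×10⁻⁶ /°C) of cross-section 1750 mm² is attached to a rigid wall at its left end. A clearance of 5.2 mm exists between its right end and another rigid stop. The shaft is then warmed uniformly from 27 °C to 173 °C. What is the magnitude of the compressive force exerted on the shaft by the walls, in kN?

Free thermal elongation = αΔT L = 25.5×10⁻⁶ × 146 × 2550 = 9.494 mm.
This exceeds the 5.2 mm gap, so the wall pushes back. The portion of expansion that must be recovered elastically is δ_free − gap = 9.494 − 5.2 = 4.294 mm.
So σ = E(δ_free − g)/L = 45×10³ × 4.294/2550 = 75.77 MPa.
Force on the wall = σA = 75.77 × 1750 mm² = 132.6 kN.

P ≈ 133 kN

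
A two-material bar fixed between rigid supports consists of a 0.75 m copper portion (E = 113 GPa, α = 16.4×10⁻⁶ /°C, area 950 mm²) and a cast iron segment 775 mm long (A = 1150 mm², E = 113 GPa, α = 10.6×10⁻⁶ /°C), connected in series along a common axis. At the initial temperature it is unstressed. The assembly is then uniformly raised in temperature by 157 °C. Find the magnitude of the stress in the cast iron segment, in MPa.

Free thermal expansion of the whole bar: Σ αᵢΔT Lᵢ = 16.4×10⁻⁶×157×750 + 10.6×10⁻⁶×157×775 = 3.221 mm.
The walls prevent any net length change, so an axial force P (same in every segment) develops. Compatibility: P · Σ Lᵢ/(AᵢEᵢ) = δ_free.
Σ Lᵢ/(AᵢEᵢ) = 750/(950×113×10³) + 775/(1150×113×10³) = 1.295×10⁻⁵ mm/N.
Hence P = δ_free / Σ(L/AE) = 3.221/1.295×10⁻⁵ = 248.7 kN (compressive).
σ_{cast iron} = P / A = 248700 / 1150 = 216.3 MPa.

σ ≈ 216 MPa (compressive)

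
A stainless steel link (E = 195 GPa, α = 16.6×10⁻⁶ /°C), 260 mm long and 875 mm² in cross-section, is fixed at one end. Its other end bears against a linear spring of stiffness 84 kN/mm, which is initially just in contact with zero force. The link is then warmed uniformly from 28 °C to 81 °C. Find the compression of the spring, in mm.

Free thermal expansion: δ_free = αΔT L = 16.6×10⁻⁶ × 53 × 260 = 0.2287 mm.
Let P be the compressive force at the spring. The link shortens elastically by PL/(AE) and the spring compresses by P/k; together these equal δ_free.
P [ L/(AE) + 1/k ] = δ_free → P [ 260/(875×195×10³) + 1/(84×10³) ] = 0.2287.
P = 0.2287 / 1.343×10⁻⁵ = 17030 N.
Spring compression = P/k = 17030/(84×10³) = 0.2028 mm.

δ ≈ 0.203 mm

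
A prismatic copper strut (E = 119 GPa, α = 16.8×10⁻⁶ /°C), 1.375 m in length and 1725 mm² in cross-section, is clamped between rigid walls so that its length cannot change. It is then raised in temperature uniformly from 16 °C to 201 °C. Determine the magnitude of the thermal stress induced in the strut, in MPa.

Because both ends are immovable the net strain is zero, and the suppressed thermal strain is αΔT = 16.8×10⁻⁶ × 185 = 3108×10⁻⁶.
σ = EαΔT = 119×10³ × 16.8×10⁻⁶ × 185 = 369.9 MPa (compressive; the strut is trying to expand).

σ ≈ 370 MPa (compressive)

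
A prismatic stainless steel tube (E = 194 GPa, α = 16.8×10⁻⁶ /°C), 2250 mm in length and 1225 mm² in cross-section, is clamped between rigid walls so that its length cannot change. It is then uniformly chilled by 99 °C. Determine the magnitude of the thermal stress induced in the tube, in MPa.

Because both ends are immovable the net strain is zero, and the suppressed thermal strain is αΔT = 16.8×10⁻⁶ × 99 = 1663.2×10⁻⁶.
Hence σ = E·αΔT = 194×10³ × 1663.2×10⁻⁶ = 322.7 MPa, tensile.

σ ≈ 323 MPa (tensile)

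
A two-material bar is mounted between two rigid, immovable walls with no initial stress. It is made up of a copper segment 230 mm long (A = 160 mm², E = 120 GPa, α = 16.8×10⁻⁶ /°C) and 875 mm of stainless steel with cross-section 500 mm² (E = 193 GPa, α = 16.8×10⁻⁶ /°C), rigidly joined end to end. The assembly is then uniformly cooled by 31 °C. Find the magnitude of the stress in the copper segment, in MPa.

If the supports were absent, the total length change would be Σ αᵢΔT Lᵢ = 16.8×10⁻⁶×31×230 + 16.8×10⁻⁶×31×875 = 0.5755 mm.
The rigid supports impose zero overall length change; the single axial force P common to all segments must satisfy P Σ Lᵢ/(AᵢEᵢ) = δ_free.
Σ Lᵢ/(AᵢEᵢ) = 230/(160×120×10³) + 875/(500×193×10³) = 2.105×10⁻⁵ mm/N.
P = 0.5755 / 2.105×10⁻⁵ = 27340 N = 27.34 kN, tensile.
σ_{copper} = P / A = 27340 / 160 = 170.9 MPa.

σ ≈ 171 MPa (tensile)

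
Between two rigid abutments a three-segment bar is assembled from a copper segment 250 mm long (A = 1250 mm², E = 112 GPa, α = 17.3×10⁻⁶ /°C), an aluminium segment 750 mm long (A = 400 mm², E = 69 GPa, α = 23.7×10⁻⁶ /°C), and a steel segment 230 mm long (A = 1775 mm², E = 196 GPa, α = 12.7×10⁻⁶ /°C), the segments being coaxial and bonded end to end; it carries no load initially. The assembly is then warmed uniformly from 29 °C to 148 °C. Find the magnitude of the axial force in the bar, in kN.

P ≈ 101 kN (compressive)

With the walls removed the bar would change length by δ_free = Σ αᵢΔT Lᵢ = 17.3×10⁻⁶×119×250 + 23.7×10⁻⁶×119×750 + 12.7×10⁻⁶×119×230 = 2.977 mm.
The rigid supports impose zero overall length change; the single axial force P common to all segments must satisfy P Σ Lᵢ/(AᵢEᵢ) = δ_free.
The series flexibility is Σ Lᵢ/(AᵢEᵢ) = 250/(1250×112×10³) + 750/(400×69×10³) + 230/(1775×196×10³) = 2.962×10⁻⁵ mm/N.
P = 2.977 / 2.962×10⁻⁵ = 100500 N = 100.5 kN, compressive.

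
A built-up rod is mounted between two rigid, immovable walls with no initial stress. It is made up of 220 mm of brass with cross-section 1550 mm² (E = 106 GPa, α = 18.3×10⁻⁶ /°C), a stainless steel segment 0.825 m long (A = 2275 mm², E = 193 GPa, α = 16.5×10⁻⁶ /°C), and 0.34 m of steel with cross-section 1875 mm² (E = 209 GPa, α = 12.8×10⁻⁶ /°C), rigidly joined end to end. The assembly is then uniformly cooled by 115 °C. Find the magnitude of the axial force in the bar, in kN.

P ≈ 619 kN (tensile)

Free thermal contraction of the whole bar: Σ αᵢΔT Lᵢ = 18.3×10⁻⁶×115×220 + 16.5×10⁻⁶×115×825 + 12.8×10⁻⁶×115×340 = 2.529 mm.
The walls prevent any net length change, so an axial force P (same in every segment) develops. Compatibility: P · Σ Lᵢ/(AᵢEᵢ) = δ_free.
The series flexibility is Σ Lᵢ/(AᵢEᵢ) = 220/(1550×106×10³) + 825/(2275×193×10³) + 340/(1875×209×10³) = 4.086×10⁻⁶ mm/N.
Hence P = δ_free / Σ(L/AE) = 2.529/4.086×10⁻⁶ = 619 kN (tensile).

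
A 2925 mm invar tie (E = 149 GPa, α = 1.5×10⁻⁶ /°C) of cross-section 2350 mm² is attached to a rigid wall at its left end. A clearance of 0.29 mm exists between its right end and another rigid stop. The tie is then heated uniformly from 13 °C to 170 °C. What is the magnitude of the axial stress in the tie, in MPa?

Unrestrained expansion: δ_free = αΔT L = 1.5×10⁻⁶ × 157 × 2925 = 0.6888 mm.
This exceeds the 0.29 mm gap, so the wall pushes back. The portion of expansion that must be recovered elastically is δ_free − gap = 0.6888 − 0.29 = 0.3988 mm.
So σ = E(δ_free − g)/L = 149×10³ × 0.3988/2925 = 20.32 MPa.

σ ≈ 20.3 MPa (compressive)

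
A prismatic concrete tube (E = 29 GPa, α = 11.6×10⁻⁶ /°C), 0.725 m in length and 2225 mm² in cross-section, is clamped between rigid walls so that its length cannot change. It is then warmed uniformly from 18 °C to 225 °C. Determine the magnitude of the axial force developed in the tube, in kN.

P ≈ 155 kN (compressive)

The ends cannot move, so σ = EαΔT = 29×10³ × 11.6×10⁻⁶ × 207 = 69.63 MPa.
Axial force P = σA = 69.63 × 2225 = 154900 N = 154.9 kN, compressive.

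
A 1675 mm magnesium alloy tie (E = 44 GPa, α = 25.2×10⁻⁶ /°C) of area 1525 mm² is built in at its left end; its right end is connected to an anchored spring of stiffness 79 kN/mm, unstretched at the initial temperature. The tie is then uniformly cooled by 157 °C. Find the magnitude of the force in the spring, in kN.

The unrestrained thermal change is αΔT L = 25.2×10⁻⁶ × 157 × 1675 = 6.627 mm.
With a force P in the spring, the elastic change of the tie is PL/(AE) and that of the spring is P/k; compatibility requires their sum to equal δ_free.
P [ L/(AE) + 1/k ] = δ_free → P [ 1675/(1525×44×10³) + 1/(79×10³) ] = 6.627.
P = 6.627 / 3.762×10⁻⁵ = 176200 N.

P ≈ 176 kN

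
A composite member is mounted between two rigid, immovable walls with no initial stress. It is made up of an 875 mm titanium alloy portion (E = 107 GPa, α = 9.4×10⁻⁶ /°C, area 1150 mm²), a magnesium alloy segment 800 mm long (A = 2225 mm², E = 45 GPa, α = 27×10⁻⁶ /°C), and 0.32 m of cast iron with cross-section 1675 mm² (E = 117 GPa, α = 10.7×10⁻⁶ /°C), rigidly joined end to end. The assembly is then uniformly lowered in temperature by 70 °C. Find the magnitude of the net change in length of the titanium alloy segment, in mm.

With the walls removed the bar would change length by δ_free = Σ αᵢΔT Lᵢ = 9.4×10⁻⁶×70×875 + 27×10⁻⁶×70×800 + 10.7×10⁻⁶×70×320 = 2.327 mm.
The walls prevent any net length change, so an axial force P (same in every segment) develops. Compatibility: P · Σ Lᵢ/(AᵢEᵢ) = δ_free.
The series flexibility is Σ Lᵢ/(AᵢEᵢ) = 875/(1150×107×10³) + 800/(2225×45×10³) + 320/(1675×117×10³) = 1.673×10⁻⁵ mm/N.
P = 2.327 / 1.673×10⁻⁵ = 139100 N = 139.1 kN, tensile.
For the titanium alloy segment, free thermal change = 9.4×10⁻⁶×70×875 = 0.5757 mm and elastic change from P = 139100×875/(1150×107×10³) = 0.989 mm; these oppose, so the net change is 0.413 mm (segment lengthens).

|ΔL| ≈ 0.413 mm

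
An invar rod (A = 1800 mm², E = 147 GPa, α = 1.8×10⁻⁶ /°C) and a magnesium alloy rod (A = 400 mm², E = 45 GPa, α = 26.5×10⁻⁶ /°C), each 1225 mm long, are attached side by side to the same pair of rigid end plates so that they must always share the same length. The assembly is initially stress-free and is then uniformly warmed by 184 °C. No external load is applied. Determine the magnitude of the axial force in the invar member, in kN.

Both members must finish at the same length. With the larger α, the magnesium alloy tends to over-expand; the plates restrain it, putting the magnesium alloy in compression and the invar in tension. With no external load the two internal forces are equal and opposite, magnitude P.
Equating the net (thermal + elastic) strains gives |α₁ − α₂|·ΔT = P·[1/(A₁E₁) + 1/(A₂E₂)].
|α₁ − α₂|·ΔT = 24.7×10⁻⁶ × 184 = 0.004545.
1/(A₁E₁) + 1/(A₂E₂) = 1/(1800×147×10³) + 1/(400×45×10³) = 5.933×10⁻⁸ N⁻¹.
P = 0.004545 / 5.933×10⁻⁸ = 76600 N = 76.6 kN.

P ≈ 76.6 kN (tensile in the invar)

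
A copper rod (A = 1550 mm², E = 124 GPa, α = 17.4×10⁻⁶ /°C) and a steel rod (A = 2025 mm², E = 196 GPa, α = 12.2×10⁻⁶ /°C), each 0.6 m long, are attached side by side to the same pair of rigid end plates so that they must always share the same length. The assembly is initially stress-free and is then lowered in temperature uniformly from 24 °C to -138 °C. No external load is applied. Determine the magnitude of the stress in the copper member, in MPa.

The copper has the larger α, so on cooling it would change length more than the steel if both were free. The rigid plates force a common final length, so the copper is put into tension and the steel into compression, with equal and opposite forces P (no external load).
Compatibility of the two members (thermal + elastic change equal): (α₁ − α₂)ΔT = P·[1/(A₁E₁) + 1/(A₂E₂)].
|α₁ − α₂|·ΔT = 5.2×10⁻⁶ × 162 = 0.0008424.
1/(A₁E₁) + 1/(A₂E₂) = 1/(1550×124×10³) + 1/(2025×196×10³) = 7.722×10⁻⁹ N⁻¹.
So P = 0.0008424 / 7.722×10⁻⁹ = 109.1 kN.
σ_{copper} = P/A₁ = 109100/1550 = 70.38 MPa, tensile.

σ ≈ 70.4 MPa (tensile)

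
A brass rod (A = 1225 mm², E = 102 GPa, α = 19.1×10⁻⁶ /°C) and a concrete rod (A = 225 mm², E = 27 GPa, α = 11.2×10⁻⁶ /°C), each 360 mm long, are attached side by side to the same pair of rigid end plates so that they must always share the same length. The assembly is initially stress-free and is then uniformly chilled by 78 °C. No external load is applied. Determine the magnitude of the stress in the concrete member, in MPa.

Both members must finish at the same length. With the larger α, the brass tends to over-contract; the plates restrain it, putting the brass in tension and the concrete in compression. With no external load the two internal forces are equal and opposite, magnitude P.
Compatibility of the two members (thermal + elastic change equal): (α₁ − α₂)ΔT = P·[1/(A₁E₁) + 1/(A₂E₂)].
|α₁ − α₂|·ΔT = 7.9×10⁻⁶ × 78 = 0.0006162.
1/(A₁E₁) + 1/(A₂E₂) = 1/(1225×102×10³) + 1/(225×27×10³) = 1.726×10⁻⁷ N⁻¹.
P = 0.0006162 / 1.726×10⁻⁷ = 3570 N = 3.57 kN.
σ_{concrete} = P/A₂ = 3570/225 = 15.87 MPa, compressive.

σ ≈ 15.9 MPa (compressive)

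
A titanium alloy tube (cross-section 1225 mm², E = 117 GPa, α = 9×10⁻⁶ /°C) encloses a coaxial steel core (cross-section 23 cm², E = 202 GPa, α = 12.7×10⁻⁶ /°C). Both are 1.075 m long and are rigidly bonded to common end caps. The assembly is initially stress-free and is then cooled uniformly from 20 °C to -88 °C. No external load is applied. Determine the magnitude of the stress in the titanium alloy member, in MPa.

The steel has the larger α, so on cooling it would change length more than the titanium alloy if both were free. The rigid plates force a common final length, so the steel is put into tension and the titanium alloy into compression, with equal and opposite forces P (no external load).
Setting the final lengths equal and cancelling L: (α₁ − α₂)ΔT = P/(A₁E₁) + P/(A₂E₂).
|α₁ − α₂|·ΔT = 3.7×10⁻⁶ × 108 = 0.0003996.
1/(A₁E₁) + 1/(A₂E₂) = 1/(1225×117×10³) + 1/(2300×202×10³) = 9.13×10⁻⁹ N⁻¹.
P = 0.0003996 / 9.13×10⁻⁹ = 43770 N = 43.77 kN.
σ_{titanium alloy} = P/A₁ = 43770/1225 = 35.73 MPa, compressive.

σ ≈ 35.7 MPa (compressive)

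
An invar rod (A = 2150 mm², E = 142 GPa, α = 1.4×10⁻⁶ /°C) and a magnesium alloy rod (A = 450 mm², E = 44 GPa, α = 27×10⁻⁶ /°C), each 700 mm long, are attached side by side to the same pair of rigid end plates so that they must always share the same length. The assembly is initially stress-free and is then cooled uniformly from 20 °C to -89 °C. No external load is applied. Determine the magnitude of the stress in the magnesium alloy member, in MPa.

σ ≈ 115 MPa (tensile)

Both members must finish at the same length. With the larger α, the magnesium alloy tends to over-contract; the plates restrain it, putting the magnesium alloy in tension and the invar in compression. With no external load the two internal forces are equal and opposite, magnitude P.
Equating the net (thermal + elastic) strains gives |α₁ − α₂|·ΔT = P·[1/(A₁E₁) + 1/(A₂E₂)].
|α₁ − α₂|·ΔT = 25.6×10⁻⁶ × 109 = 0.00279.
1/(A₁E₁) + 1/(A₂E₂) = 1/(2150×142×10³) + 1/(450×44×10³) = 5.378×10⁻⁸ N⁻¹.
So P = 0.00279 / 5.378×10⁻⁸ = 51.88 kN.
σ_{magnesium alloy} = P/A₂ = 51880/450 = 115.3 MPa, tensile.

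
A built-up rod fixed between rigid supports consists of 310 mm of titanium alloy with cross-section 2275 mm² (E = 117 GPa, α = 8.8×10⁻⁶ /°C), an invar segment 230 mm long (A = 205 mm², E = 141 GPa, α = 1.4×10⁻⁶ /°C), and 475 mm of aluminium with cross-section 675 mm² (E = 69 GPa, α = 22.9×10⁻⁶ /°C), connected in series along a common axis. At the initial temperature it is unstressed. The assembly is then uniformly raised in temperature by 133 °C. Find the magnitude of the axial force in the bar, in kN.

If the supports were absent, the total length change would be Σ αᵢΔT Lᵢ = 8.8×10⁻⁶×133×310 + 1.4×10⁻⁶×133×230 + 22.9×10⁻⁶×133×475 = 1.852 mm.
Since the ends are fixed, an axial force P builds up, equal in every segment, with P · Σ Lᵢ/(AᵢEᵢ) = δ_free.
Σ Lᵢ/(AᵢEᵢ) = 310/(2275×117×10³) + 230/(205×141×10³) + 475/(675×69×10³) = 1.932×10⁻⁵ mm/N.
P = 1.852 / 1.932×10⁻⁵ = 95880 N = 95.88 kN, compressive.

P ≈ 95.9 kN (compressive)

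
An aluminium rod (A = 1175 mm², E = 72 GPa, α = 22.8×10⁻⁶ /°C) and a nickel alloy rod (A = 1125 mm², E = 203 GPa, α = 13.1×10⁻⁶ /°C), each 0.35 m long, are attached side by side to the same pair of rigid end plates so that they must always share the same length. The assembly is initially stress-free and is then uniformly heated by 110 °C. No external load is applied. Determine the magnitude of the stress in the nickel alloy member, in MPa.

The aluminium has the larger α, so on heating it would change length more than the nickel alloy if both were free. The rigid plates force a common final length, so the aluminium is put into compression and the nickel alloy into tension, with equal and opposite forces P (no external load).
Compatibility of the two members (thermal + elastic change equal): (α₁ − α₂)ΔT = P·[1/(A₁E₁) + 1/(A₂E₂)].
|α₁ − α₂|·ΔT = 9.7×10⁻⁶ × 110 = 0.001067.
1/(A₁E₁) + 1/(A₂E₂) = 1/(1175×72×10³) + 1/(1125×203×10³) = 1.62×10⁻⁸ N⁻¹.
So P = 0.001067 / 1.62×10⁻⁸ = 65.87 kN.
σ_{nickel alloy} = P/A₂ = 65870/1125 = 58.55 MPa, tensile.

σ ≈ 58.5 MPa (tensile)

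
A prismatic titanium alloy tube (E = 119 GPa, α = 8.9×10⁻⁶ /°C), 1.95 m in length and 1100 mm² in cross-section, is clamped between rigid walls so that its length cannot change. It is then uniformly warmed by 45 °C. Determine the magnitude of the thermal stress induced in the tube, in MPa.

σ ≈ 47.7 MPa (compressive)

The supports are rigid, so the total axial strain is zero. The restrained thermal strain is ε = αΔT = 8.9×10⁻⁶ × 45 = 400.5×10⁻⁶.
Hence σ = E·αΔT = 119×10³ × 400.5×10⁻⁶ = 47.66 MPa, compressive.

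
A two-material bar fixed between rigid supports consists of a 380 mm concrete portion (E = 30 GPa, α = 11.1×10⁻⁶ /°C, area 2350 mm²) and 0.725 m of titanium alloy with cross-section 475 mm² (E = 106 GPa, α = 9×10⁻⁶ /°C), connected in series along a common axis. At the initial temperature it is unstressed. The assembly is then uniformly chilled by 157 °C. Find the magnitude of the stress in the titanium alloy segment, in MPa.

σ ≈ 179 MPa (tensile)

With the walls removed the bar would change length by δ_free = Σ αᵢΔT Lᵢ = 11.1×10⁻⁶×157×380 + 9×10⁻⁶×157×725 = 1.687 mm.
The walls prevent any net length change, so an axial force P (same in every segment) develops. Compatibility: P · Σ Lᵢ/(AᵢEᵢ) = δ_free.
Σ Lᵢ/(AᵢEᵢ) = 380/(2350×30×10³) + 725/(475×106×10³) = 1.979×10⁻⁵ mm/N.
Hence P = δ_free / Σ(L/AE) = 1.687/1.979×10⁻⁵ = 85.23 kN (tensile).
σ_{titanium alloy} = P / A = 85230 / 475 = 179.4 MPa.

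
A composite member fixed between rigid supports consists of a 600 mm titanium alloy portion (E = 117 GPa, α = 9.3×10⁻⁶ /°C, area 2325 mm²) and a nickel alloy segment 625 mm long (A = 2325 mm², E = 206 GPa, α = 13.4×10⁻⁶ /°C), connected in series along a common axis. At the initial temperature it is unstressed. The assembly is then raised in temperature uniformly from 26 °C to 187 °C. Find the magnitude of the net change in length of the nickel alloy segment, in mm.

|ΔL| ≈ 0.513 mm

Free thermal expansion of the whole bar: Σ αᵢΔT Lᵢ = 9.3×10⁻⁶×161×600 + 13.4×10⁻⁶×161×625 = 2.247 mm.
Since the ends are fixed, an axial force P builds up, equal in every segment, with P · Σ Lᵢ/(AᵢEᵢ) = δ_free.
Σ Lᵢ/(AᵢEᵢ) = 600/(2325×117×10³) + 625/(2325×206×10³) = 3.511×10⁻⁶ mm/N.
Hence P = δ_free / Σ(L/AE) = 2.247/3.511×10⁻⁶ = 640 kN (compressive).
For the nickel alloy segment, free thermal change = 13.4×10⁻⁶×161×625 = 1.348 mm and elastic change from P = 640000×625/(2325×206×10³) = 0.8351 mm; these oppose, so the net change is 0.513 mm (segment lengthens).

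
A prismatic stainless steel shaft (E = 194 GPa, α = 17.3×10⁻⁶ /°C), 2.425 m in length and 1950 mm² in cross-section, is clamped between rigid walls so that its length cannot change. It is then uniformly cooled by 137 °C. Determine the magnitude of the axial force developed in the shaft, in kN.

P ≈ 897 kN (tensile)

Full restraint means ε = 0, so the stress is σ = EαΔT = 194×10³ × 17.3×10⁻⁶ × 137 = 459.8 MPa.
P = AEαΔT = 1950 × 194×10³ × 17.3×10⁻⁶ × 137 = 896.6 kN (tensile).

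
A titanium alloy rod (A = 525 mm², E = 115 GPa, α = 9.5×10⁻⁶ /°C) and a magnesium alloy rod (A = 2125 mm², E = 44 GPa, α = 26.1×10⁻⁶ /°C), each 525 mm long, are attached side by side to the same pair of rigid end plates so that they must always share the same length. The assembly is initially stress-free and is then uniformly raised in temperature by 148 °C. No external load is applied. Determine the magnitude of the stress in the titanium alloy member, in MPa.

σ ≈ 172 MPa (tensile)

The magnesium alloy has the larger α, so on heating it would change length more than the titanium alloy if both were free. The rigid plates force a common final length, so the magnesium alloy is put into compression and the titanium alloy into tension, with equal and opposite forces P (no external load).
Equating the net (thermal + elastic) strains gives |α₁ − α₂|·ΔT = P·[1/(A₁E₁) + 1/(A₂E₂)].
|α₁ − α₂|·ΔT = 16.6×10⁻⁶ × 148 = 0.002457.
1/(A₁E₁) + 1/(A₂E₂) = 1/(525×115×10³) + 1/(2125×44×10³) = 2.726×10⁻⁸ N⁻¹.
P = 0.002457 / 2.726×10⁻⁸ = 90130 N = 90.13 kN.
σ_{titanium alloy} = P/A₁ = 90130/525 = 171.7 MPa, tensile.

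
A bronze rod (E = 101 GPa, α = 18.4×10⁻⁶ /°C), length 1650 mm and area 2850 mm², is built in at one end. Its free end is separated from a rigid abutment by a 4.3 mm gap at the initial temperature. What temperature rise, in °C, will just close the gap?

ΔT ≈ 142 °C

Contact occurs when the free expansion equals the gap: αΔT L = 4.3 mm.
So ΔT = g/(αL) = 4.3/(18.4×10⁻⁶ × 1650) = 141.6 °C.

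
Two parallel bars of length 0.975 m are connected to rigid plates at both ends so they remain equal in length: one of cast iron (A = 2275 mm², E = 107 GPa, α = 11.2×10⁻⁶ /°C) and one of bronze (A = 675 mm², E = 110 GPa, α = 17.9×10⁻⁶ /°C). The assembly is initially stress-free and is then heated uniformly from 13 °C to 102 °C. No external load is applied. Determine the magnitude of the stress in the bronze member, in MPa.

σ ≈ 50.3 MPa (compressive)

Both members must finish at the same length. With the larger α, the bronze tends to over-expand; the plates restrain it, putting the bronze in compression and the cast iron in tension. With no external load the two internal forces are equal and opposite, magnitude P.
Compatibility of the two members (thermal + elastic change equal): (α₁ − α₂)ΔT = P·[1/(A₁E₁) + 1/(A₂E₂)].
|α₁ − α₂|·ΔT = 6.7×10⁻⁶ × 89 = 0.0005963.
1/(A₁E₁) + 1/(A₂E₂) = 1/(2275×107×10³) + 1/(675×110×10³) = 1.758×10⁻⁸ N⁻¹.
So P = 0.0005963 / 1.758×10⁻⁸ = 33.93 kN.
σ_{bronze} = P/A₂ = 33930/675 = 50.26 MPa, compressive.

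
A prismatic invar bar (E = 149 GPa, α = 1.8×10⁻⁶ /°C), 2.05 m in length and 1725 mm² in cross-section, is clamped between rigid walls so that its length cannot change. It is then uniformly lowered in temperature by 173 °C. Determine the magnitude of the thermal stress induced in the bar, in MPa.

With length fixed, the mechanical strain must cancel the thermal strain αΔT = 1.8×10⁻⁶ × 173 = 311.4×10⁻⁶.
Hence σ = E·αΔT = 149×10³ × 311.4×10⁻⁶ = 46.4 MPa, tensile.

σ ≈ 46.4 MPa (tensile)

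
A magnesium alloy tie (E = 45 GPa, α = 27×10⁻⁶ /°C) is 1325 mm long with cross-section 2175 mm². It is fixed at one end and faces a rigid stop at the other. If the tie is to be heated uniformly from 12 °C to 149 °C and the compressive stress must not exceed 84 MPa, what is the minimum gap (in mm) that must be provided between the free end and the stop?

g ≈ 2.43 mm

Free expansion if unrestrained: δ_free = αΔT L = 27×10⁻⁶ × 137 × 1325 = 4.901 mm.
A stress of 84 MPa corresponds to the wall pushing the tie back by σL/E = 84×1325/(45×10³) = 2.473 mm.
So the gap has to take up the difference, g_min = δ_free − σL/E = 4.901 − 2.473 = 2.428 mm.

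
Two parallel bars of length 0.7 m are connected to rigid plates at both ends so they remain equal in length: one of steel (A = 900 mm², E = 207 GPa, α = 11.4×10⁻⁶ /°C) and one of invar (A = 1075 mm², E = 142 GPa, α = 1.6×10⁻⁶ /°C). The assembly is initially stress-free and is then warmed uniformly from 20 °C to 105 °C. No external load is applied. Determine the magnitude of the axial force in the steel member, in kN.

Both members must finish at the same length. With the larger α, the steel tends to over-expand; the plates restrain it, putting the steel in compression and the invar in tension. With no external load the two internal forces are equal and opposite, magnitude P.
Compatibility of the two members (thermal + elastic change equal): (α₁ − α₂)ΔT = P·[1/(A₁E₁) + 1/(A₂E₂)].
|α₁ − α₂|·ΔT = 9.8×10⁻⁶ × 85 = 0.000833.
1/(A₁E₁) + 1/(A₂E₂) = 1/(900×207×10³) + 1/(1075×142×10³) = 1.192×10⁻⁸ N⁻¹.
P = 0.000833 / 1.192×10⁻⁸ = 69890 N = 69.89 kN.

P ≈ 69.9 kN (compressive in the steel)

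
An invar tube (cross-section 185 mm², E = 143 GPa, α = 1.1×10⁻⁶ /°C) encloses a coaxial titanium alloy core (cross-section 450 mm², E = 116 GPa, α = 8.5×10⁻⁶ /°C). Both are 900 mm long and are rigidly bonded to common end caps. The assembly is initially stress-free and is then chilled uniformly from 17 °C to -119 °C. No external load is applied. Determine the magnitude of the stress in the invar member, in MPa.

σ ≈ 95.5 MPa (compressive)

Both members must finish at the same length. With the larger α, the titanium alloy tends to over-contract; the plates restrain it, putting the titanium alloy in tension and the invar in compression. With no external load the two internal forces are equal and opposite, magnitude P.
Compatibility of the two members (thermal + elastic change equal): (α₁ − α₂)ΔT = P·[1/(A₁E₁) + 1/(A₂E₂)].
|α₁ − α₂|·ΔT = 7.4×10⁻⁶ × 136 = 0.001006.
1/(A₁E₁) + 1/(A₂E₂) = 1/(185×143×10³) + 1/(450×116×10³) = 5.696×10⁻⁸ N⁻¹.
So P = 0.001006 / 5.696×10⁻⁸ = 17.67 kN.
σ_{invar} = P/A₁ = 17670/185 = 95.51 MPa, compressive.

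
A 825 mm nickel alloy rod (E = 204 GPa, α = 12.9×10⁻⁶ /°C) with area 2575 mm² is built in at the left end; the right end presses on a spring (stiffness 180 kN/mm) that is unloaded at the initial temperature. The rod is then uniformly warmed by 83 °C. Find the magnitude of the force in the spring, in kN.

P ≈ 124 kN

The unrestrained thermal change is αΔT L = 12.9×10⁻⁶ × 83 × 825 = 0.8833 mm.
With a force P in the spring, the elastic change of the rod is PL/(AE) and that of the spring is P/k; compatibility requires their sum to equal δ_free.
So P = δ_free / [L/(AE) + 1/k] = 0.8833 / [ 825/(2575×204×10³) + 1/(180×10³) ].
P = 0.8833 / 7.126×10⁻⁶ = 124000 N.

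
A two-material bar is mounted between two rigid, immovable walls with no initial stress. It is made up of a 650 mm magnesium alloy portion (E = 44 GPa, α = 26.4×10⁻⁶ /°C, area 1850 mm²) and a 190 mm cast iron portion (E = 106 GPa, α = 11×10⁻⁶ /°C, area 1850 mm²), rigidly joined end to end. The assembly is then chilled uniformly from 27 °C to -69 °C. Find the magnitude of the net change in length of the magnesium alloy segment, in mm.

With the walls removed the bar would change length by δ_free = Σ αᵢΔT Lᵢ = 26.4×10⁻⁶×96×650 + 11×10⁻⁶×96×190 = 1.848 mm.
Since the ends are fixed, an axial force P builds up, equal in every segment, with P · Σ Lᵢ/(AᵢEᵢ) = δ_free.
The series flexibility is Σ Lᵢ/(AᵢEᵢ) = 650/(1850×44×10³) + 190/(1850×106×10³) = 8.954×10⁻⁶ mm/N.
Hence P = δ_free / Σ(L/AE) = 1.848/8.954×10⁻⁶ = 206.4 kN (tensile).
For the magnesium alloy segment, free thermal change = 26.4×10⁻⁶×96×650 = 1.647 mm and elastic change from P = 206400×650/(1850×44×10³) = 1.648 mm; these oppose, so the net change is 0.000675 mm (segment lengthens).

|ΔL| ≈ 0.000675 mm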